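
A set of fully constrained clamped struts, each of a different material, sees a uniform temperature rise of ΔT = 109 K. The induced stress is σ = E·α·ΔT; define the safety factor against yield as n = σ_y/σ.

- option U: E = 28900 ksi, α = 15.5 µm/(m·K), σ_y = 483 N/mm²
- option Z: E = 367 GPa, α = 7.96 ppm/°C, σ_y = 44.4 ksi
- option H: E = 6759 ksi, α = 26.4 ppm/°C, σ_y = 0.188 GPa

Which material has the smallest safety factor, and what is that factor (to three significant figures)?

In consistent units (E in GPa, α in ×10⁻⁶/K, σ_y in MPa):
  option U: E = 199.3, α = 15.5, σ_y = 483.0 → σ = 337 MPa, n = 1.43
  option Z: E = 367.0, α = 7.96, σ_y = 306.1 → σ = 318 MPa, n = 0.961
  option H: E = 46.60, α = 26.4, σ_y = 188.0 → σ = 134 MPa, n = 1.40
The minimum is option Z at n = 0.961.

option Z, n = 0.961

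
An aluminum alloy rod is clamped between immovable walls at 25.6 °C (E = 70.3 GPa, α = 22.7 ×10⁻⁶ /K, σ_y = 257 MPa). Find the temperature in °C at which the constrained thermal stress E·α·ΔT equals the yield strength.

187 °C

E·α·ΔT = 257.0 MPa ⇒ ΔT = 257.0 / (70.30×10³ × 22.7×10⁻⁶) = 161.0 K.
T = 25.6 + 161.0 = 186.6 °C.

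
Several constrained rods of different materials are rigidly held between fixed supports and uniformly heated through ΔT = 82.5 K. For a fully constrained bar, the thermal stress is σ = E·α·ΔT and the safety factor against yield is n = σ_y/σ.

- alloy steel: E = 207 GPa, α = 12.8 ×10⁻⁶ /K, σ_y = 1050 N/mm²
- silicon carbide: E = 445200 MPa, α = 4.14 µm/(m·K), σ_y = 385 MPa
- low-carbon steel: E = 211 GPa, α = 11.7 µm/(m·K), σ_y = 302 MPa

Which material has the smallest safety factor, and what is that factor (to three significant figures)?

Per material, after unit conversion:
  alloy steel: E = 207.0, α = 12.8, σ_y = 1050 → σ = 219 MPa, n = 4.80
  silicon carbide: E = 445.2, α = 4.14, σ_y = 385.0 → σ = 152 MPa, n = 2.53
  low-carbon steel: E = 211.0, α = 11.7, σ_y = 302.0 → σ = 204 MPa, n = 1.48
Low-carbon steel has the lowest safety factor, n = 1.48.

low-carbon steel, n = 1.48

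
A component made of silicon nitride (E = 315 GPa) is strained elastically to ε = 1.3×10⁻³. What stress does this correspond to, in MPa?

σ = E·ε = 315000 MPa × 1.3×10⁻³ = 410 MPa.

410 MPa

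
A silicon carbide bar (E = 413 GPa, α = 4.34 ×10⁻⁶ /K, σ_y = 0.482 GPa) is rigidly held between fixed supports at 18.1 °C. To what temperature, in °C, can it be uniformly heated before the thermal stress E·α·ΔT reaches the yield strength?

287 °C

σ_y = 0.482 GPa = 482.0 MPa.
E·α·ΔT = 482.0 MPa ⇒ ΔT = 482.0 / (413.0×10³ × 4.34×10⁻⁶) = 268.9 K.
T = 18.1 + 268.9 = 287.0 °C.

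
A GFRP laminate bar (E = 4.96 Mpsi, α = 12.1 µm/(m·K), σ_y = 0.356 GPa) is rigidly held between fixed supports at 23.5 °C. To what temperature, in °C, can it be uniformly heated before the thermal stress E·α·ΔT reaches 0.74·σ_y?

660 °C

E = 4.96 Mpsi = 34.20 GPa.
σ_y = 0.356 GPa = 356.0 MPa.
E·α·ΔT = 263.4 MPa ⇒ ΔT = 263.4 / (34.20×10³ × 12.1×10⁻⁶) = 636.6 K.
T = 23.5 + 636.6 = 660.1 °C.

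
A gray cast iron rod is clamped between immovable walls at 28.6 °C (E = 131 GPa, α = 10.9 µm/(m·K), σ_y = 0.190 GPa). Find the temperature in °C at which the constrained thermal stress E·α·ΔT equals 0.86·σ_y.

143 °C

σ_y = 0.190 GPa = 190.0 MPa.
E·α·ΔT = 163.4 MPa ⇒ ΔT = 163.4 / (131.0×10³ × 10.9×10⁻⁶) = 114.4 K.
T = 28.6 + 114.4 = 143.0 °C.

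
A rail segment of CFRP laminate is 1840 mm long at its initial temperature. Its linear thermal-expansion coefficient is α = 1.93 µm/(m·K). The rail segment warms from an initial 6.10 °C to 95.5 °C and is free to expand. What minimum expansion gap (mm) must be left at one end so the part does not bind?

0.317 mm

ΔT = 95.5 − 6.10 = 89.40 K.
ΔL = α·L₀·ΔT = 1.93×10⁻⁶ × 1840 mm × 89.40 K = 0.317 mm.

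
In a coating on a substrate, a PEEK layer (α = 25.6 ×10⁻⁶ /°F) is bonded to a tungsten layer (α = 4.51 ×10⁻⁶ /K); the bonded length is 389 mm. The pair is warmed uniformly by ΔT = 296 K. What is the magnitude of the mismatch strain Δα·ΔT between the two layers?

0.0123

PEEK: α = 25.6×10⁻⁶/°F × 9/5 = 46.1×10⁻⁶/K.
Δα = |46.1 − 4.51|×10⁻⁶/K = 41.6×10⁻⁶/K.
Mismatch strain = Δα·ΔT = 41.6×10⁻⁶ × 296.0 = 0.0123.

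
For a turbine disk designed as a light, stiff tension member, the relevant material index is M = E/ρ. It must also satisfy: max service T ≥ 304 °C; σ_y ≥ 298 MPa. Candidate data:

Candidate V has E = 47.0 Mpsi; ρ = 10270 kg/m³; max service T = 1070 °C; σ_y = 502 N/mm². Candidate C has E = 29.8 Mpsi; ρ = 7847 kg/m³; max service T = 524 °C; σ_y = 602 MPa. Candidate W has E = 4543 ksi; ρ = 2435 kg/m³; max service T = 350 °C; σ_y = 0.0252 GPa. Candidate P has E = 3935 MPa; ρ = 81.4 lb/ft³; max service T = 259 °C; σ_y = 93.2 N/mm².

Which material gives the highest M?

candidate V

Screen on constraints: max service T ≥ 304 °C; σ_y ≥ 298 MPa. Survivors: candidate V, candidate C.
In SI units:
  candidate V: E = 324.1 GPa, ρ = 10270 kg/m³
  candidate C: E = 205.5 GPa, ρ = 7847 kg/m³
  candidate V: M = 31.6 MN·m/kg
  candidate C: M = 26.2 MN·m/kg
The maximum is for candidate V.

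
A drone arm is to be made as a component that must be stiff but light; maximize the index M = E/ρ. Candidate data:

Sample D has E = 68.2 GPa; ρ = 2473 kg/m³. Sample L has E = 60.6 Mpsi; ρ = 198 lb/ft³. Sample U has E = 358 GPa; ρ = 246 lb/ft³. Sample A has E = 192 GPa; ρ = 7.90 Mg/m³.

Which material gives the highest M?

Putting every candidate on a common basis:
  sample D: E = 68.20 GPa, ρ = 2473 kg/m³
  sample L: E = 417.8 GPa, ρ = 3172 kg/m³
  sample U: E = 358.0 GPa, ρ = 3941 kg/m³
  sample A: E = 192.0 GPa, ρ = 7900 kg/m³
  sample L: M = 132 MN·m/kg
  sample U: M = 90.9 MN·m/kg
  sample D: M = 27.6 MN·m/kg
  sample A: M = 24.3 MN·m/kg
The maximum is for sample L.

sample L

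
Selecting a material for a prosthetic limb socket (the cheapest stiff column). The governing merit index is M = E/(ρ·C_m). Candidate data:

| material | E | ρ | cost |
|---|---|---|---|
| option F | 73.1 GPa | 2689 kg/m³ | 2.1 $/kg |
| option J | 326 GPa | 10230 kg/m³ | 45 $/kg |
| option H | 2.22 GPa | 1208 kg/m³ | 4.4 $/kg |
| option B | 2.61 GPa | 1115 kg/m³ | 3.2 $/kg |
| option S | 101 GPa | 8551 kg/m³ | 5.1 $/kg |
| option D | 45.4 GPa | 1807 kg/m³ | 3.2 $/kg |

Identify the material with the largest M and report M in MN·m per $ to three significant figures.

Per-candidate index values:
  option F: M = 12.9 MN·m per $
  option D: M = 7.85 MN·m per $
  option S: M = 2.32 MN·m per $
  option B: M = 0.732 MN·m per $
  option J: M = 0.708 MN·m per $
  option H: M = 0.418 MN·m per $
Option F ranks first.

option F, M = 12.9 MN·m per $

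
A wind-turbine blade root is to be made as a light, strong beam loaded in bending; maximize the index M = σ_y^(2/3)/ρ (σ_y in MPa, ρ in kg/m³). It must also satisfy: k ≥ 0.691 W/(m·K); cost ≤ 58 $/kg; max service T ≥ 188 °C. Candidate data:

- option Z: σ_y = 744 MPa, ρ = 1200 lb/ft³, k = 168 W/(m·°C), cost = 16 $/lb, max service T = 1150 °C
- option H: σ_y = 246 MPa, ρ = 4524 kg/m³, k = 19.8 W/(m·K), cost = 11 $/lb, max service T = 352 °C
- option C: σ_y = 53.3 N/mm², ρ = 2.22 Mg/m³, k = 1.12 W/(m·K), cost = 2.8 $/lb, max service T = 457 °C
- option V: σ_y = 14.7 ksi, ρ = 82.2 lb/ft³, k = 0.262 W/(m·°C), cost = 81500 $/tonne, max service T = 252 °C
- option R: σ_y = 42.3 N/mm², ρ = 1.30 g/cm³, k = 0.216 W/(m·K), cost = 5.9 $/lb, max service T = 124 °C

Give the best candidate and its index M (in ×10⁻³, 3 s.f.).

Screen on constraints: k ≥ 0.691 W/(m·K); cost ≤ 58 $/kg; max service T ≥ 188 °C. Survivors: option Z, option H, option C.
Convert each candidate to consistent units, then evaluate M:
  option Z: σ_y = 744.0 MPa, ρ = 19220 kg/m³
  option H: σ_y = 246.0 MPa, ρ = 4524 kg/m³
  option C: σ_y = 53.30 MPa, ρ = 2220 kg/m³
  option H: M = 8.68×10⁻³
  option C: M = 6.38×10⁻³
  option Z: M = 4.27×10⁻³
Option H ranks first.

option H, M = 8.68×10⁻³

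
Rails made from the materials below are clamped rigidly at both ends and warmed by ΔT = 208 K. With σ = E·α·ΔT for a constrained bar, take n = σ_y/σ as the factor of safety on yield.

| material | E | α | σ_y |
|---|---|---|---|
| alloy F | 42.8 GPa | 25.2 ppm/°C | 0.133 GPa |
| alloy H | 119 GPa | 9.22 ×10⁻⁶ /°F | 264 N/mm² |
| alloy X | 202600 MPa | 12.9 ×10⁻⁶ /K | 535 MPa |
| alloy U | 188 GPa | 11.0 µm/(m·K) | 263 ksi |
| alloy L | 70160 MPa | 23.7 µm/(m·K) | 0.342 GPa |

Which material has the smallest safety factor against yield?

Per material, after unit conversion:
  alloy F: E = 42.80, α = 25.2, σ_y = 133.0 → σ = 224 MPa, n = 0.593
  alloy H: E = 119.0, α = 16.6, σ_y = 264.0 → σ = 411 MPa, n = 0.643
  alloy X: E = 202.6, α = 12.9, σ_y = 535.0 → σ = 544 MPa, n = 0.984
  alloy U: E = 188.0, α = 11.0, σ_y = 1813 → σ = 430 MPa, n = 4.22
  alloy L: E = 70.16, α = 23.7, σ_y = 342.0 → σ = 346 MPa, n = 0.989
Smallest n: alloy F with n = 0.593.

alloy F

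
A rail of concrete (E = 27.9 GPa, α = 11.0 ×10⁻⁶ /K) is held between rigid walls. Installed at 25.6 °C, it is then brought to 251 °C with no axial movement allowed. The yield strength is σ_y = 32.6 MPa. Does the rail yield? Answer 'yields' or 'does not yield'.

yields

ΔT = 225.4 K. Constrained thermal stress σ = E·α·ΔT = 27.90×10³ MPa × 11.0×10⁻⁶ × 225.4 = 69.2 MPa (compressive).
Compare to σ_y = 32.6 MPa: σ ≥ σ_y, so it yields.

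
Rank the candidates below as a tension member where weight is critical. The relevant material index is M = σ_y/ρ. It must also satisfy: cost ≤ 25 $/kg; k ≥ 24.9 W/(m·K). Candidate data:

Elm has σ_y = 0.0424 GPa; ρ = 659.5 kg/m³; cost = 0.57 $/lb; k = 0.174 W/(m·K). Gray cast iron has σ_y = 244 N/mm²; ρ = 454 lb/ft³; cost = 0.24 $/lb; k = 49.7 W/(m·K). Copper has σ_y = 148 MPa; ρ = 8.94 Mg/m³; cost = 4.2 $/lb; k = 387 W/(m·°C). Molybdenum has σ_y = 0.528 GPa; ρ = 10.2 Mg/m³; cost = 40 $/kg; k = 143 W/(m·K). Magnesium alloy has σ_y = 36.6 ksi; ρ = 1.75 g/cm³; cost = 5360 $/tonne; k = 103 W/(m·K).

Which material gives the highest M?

magnesium alloy

Screen on constraints: cost ≤ 25 $/kg; k ≥ 24.9 W/(m·K). Survivors: gray cast iron, copper, magnesium alloy.
After converting to SI:
  gray cast iron: σ_y = 244.0 MPa, ρ = 7272 kg/m³
  copper: σ_y = 148.0 MPa, ρ = 8940 kg/m³
  magnesium alloy: σ_y = 252.3 MPa, ρ = 1750 kg/m³
  magnesium alloy: M = 144 kN·m/kg
  gray cast iron: M = 33.6 kN·m/kg
  copper: M = 16.6 kN·m/kg
Highest index: magnesium alloy.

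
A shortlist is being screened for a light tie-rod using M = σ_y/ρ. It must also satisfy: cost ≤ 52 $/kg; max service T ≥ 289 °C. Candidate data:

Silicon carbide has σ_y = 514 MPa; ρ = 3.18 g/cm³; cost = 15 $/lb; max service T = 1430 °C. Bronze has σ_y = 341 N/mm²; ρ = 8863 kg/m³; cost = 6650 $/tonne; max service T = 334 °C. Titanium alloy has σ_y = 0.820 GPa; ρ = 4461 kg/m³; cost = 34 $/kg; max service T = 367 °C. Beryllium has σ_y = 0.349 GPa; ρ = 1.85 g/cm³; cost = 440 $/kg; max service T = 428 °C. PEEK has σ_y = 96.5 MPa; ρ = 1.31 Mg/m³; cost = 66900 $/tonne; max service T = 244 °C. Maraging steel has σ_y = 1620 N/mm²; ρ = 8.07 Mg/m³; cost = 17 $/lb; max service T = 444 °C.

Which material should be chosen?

maraging steel

Screen on constraints: cost ≤ 52 $/kg; max service T ≥ 289 °C. Survivors: silicon carbide, bronze, titanium alloy, maraging steel.
Putting every candidate on a common basis:
  silicon carbide: σ_y = 514.0 MPa, ρ = 3180 kg/m³
  bronze: σ_y = 341.0 MPa, ρ = 8863 kg/m³
  titanium alloy: σ_y = 820.0 MPa, ρ = 4461 kg/m³
  maraging steel: σ_y = 1620 MPa, ρ = 8070 kg/m³
  maraging steel: M = 201 kN·m/kg
  titanium alloy: M = 184 kN·m/kg
  silicon carbide: M = 162 kN·m/kg
  bronze: M = 38.5 kN·m/kg
Highest index: maraging steel.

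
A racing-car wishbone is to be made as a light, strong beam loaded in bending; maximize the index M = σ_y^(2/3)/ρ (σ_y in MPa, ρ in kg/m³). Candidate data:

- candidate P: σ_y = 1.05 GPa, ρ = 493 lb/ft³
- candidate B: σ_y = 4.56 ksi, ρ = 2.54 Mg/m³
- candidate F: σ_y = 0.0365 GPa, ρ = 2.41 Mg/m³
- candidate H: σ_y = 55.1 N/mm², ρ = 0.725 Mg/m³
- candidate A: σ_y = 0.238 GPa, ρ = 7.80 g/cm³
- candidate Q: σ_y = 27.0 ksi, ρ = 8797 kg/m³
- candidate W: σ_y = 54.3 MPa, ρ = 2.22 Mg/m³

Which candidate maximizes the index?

candidate H

Normalizing units and computing the index:
  candidate P: σ_y = 1050 MPa, ρ = 7897 kg/m³
  candidate B: σ_y = 31.44 MPa, ρ = 2540 kg/m³
  candidate F: σ_y = 36.50 MPa, ρ = 2410 kg/m³
  candidate H: σ_y = 55.10 MPa, ρ = 725.0 kg/m³
  candidate A: σ_y = 238.0 MPa, ρ = 7800 kg/m³
  candidate Q: σ_y = 186.2 MPa, ρ = 8797 kg/m³
  candidate W: σ_y = 54.30 MPa, ρ = 2220 kg/m³
  candidate H: M = 20.0×10⁻³
  candidate P: M = 13.1×10⁻³
  candidate W: M = 6.46×10⁻³
  candidate A: M = 4.92×10⁻³
  candidate F: M = 4.57×10⁻³
  candidate B: M = 3.92×10⁻³
  candidate Q: M = 3.71×10⁻³
Highest index: candidate H.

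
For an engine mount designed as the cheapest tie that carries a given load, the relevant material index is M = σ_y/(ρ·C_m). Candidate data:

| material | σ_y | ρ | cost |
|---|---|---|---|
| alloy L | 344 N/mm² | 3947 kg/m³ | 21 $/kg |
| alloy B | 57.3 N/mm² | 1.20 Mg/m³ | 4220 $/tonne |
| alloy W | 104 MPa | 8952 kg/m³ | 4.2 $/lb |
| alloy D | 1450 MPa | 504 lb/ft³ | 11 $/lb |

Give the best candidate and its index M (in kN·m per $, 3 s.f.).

After converting to SI:
  alloy L: σ_y = 344.0 MPa, ρ = 3947 kg/m³, cost = 21.00 $/kg
  alloy B: σ_y = 57.30 MPa, ρ = 1200 kg/m³, cost = 4.220 $/kg
  alloy W: σ_y = 104.0 MPa, ρ = 8952 kg/m³, cost = 9.259 $/kg
  alloy D: σ_y = 1450 MPa, ρ = 8073 kg/m³, cost = 24.25 $/kg
  alloy B: M = 11.3 kN·m per $
  alloy D: M = 7.41 kN·m per $
  alloy L: M = 4.15 kN·m per $
  alloy W: M = 1.25 kN·m per $
Alloy B has the largest M.

alloy B, M = 11.3 kN·m per $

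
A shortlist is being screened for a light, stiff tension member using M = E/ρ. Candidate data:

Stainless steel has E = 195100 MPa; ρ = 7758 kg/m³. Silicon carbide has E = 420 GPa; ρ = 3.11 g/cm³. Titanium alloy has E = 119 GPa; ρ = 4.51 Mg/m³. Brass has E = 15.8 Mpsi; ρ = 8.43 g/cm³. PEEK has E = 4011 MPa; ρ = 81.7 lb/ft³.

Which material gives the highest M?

Putting every candidate on a common basis:
  stainless steel: E = 195.1 GPa, ρ = 7758 kg/m³
  silicon carbide: E = 420.0 GPa, ρ = 3110 kg/m³
  titanium alloy: E = 119.0 GPa, ρ = 4510 kg/m³
  brass: E = 108.9 GPa, ρ = 8430 kg/m³
  PEEK: E = 4.011 GPa, ρ = 1309 kg/m³
  silicon carbide: M = 135 MN·m/kg
  titanium alloy: M = 26.4 MN·m/kg
  stainless steel: M = 25.1 MN·m/kg
  brass: M = 12.9 MN·m/kg
  PEEK: M = 3.06 MN·m/kg
Highest index: silicon carbide.

silicon carbide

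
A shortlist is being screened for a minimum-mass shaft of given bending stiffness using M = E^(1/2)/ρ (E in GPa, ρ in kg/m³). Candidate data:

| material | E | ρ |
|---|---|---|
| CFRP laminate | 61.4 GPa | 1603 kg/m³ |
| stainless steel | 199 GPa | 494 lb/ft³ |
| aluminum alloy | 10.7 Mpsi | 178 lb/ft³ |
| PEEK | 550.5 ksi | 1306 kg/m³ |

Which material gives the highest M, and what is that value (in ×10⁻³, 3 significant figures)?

Normalizing units and computing the index:
  CFRP laminate: E = 61.40 GPa, ρ = 1603 kg/m³
  stainless steel: E = 199.0 GPa, ρ = 7913 kg/m³
  aluminum alloy: E = 73.77 GPa, ρ = 2851 kg/m³
  PEEK: E = 3.796 GPa, ρ = 1306 kg/m³
  CFRP laminate: M = 4.89×10⁻³
  aluminum alloy: M = 3.01×10⁻³
  stainless steel: M = 1.78×10⁻³
  PEEK: M = 1.49×10⁻³
Highest index: CFRP laminate.

CFRP laminate, M = 4.89×10⁻³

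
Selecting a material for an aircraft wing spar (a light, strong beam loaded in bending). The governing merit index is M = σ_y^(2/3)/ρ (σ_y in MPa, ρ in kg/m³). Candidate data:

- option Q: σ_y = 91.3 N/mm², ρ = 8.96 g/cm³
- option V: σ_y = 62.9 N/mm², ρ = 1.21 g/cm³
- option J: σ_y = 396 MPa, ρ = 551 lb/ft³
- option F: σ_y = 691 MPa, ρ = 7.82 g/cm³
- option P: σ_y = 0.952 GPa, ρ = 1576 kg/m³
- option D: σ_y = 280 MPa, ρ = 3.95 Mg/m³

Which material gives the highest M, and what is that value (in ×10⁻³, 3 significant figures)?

Putting every candidate on a common basis:
  option Q: σ_y = 91.30 MPa, ρ = 8960 kg/m³
  option V: σ_y = 62.90 MPa, ρ = 1210 kg/m³
  option J: σ_y = 396.0 MPa, ρ = 8826 kg/m³
  option F: σ_y = 691.0 MPa, ρ = 7820 kg/m³
  option P: σ_y = 952.0 MPa, ρ = 1576 kg/m³
  option D: σ_y = 280.0 MPa, ρ = 3950 kg/m³
  option P: M = 61.4×10⁻³
  option V: M = 13.1×10⁻³
  option D: M = 10.8×10⁻³
  option F: M = 9.99×10⁻³
  option J: M = 6.11×10⁻³
  option Q: M = 2.26×10⁻³
Highest index: option P.

option P, M = 61.4×10⁻³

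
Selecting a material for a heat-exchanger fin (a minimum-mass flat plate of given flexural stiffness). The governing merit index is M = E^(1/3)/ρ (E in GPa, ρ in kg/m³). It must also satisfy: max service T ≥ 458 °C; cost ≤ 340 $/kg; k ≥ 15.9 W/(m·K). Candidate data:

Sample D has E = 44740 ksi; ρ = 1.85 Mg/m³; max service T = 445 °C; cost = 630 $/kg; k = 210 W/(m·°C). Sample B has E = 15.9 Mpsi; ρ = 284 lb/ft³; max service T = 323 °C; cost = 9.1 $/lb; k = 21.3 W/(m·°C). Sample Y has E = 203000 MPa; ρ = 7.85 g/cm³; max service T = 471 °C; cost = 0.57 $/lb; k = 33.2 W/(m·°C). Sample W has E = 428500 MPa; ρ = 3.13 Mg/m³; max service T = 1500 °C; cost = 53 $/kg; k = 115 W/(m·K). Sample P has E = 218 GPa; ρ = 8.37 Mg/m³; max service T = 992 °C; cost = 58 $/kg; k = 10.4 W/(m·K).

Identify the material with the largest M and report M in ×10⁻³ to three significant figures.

Screen on constraints: max service T ≥ 458 °C; cost ≤ 340 $/kg; k ≥ 15.9 W/(m·K). Survivors: sample Y, sample W.
After converting to SI:
  sample Y: E = 203.0 GPa, ρ = 7850 kg/m³
  sample W: E = 428.5 GPa, ρ = 3130 kg/m³
  sample W: M = 2.41×10⁻³
  sample Y: M = 0.749×10⁻³
The maximum is for sample W.

sample W, M = 2.41×10⁻³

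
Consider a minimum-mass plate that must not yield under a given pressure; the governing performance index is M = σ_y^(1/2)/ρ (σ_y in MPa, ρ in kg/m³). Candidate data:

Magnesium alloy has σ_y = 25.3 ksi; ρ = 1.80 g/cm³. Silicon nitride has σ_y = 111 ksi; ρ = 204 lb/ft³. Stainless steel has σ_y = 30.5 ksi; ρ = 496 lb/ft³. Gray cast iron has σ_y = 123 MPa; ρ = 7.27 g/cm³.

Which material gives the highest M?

silicon nitride

Convert each candidate to consistent units, then evaluate M:
  magnesium alloy: σ_y = 174.4 MPa, ρ = 1800 kg/m³
  silicon nitride: σ_y = 765.3 MPa, ρ = 3268 kg/m³
  stainless steel: σ_y = 210.3 MPa, ρ = 7945 kg/m³
  gray cast iron: σ_y = 123.0 MPa, ρ = 7270 kg/m³
  silicon nitride: M = 8.47×10⁻³
  magnesium alloy: M = 7.34×10⁻³
  stainless steel: M = 1.83×10⁻³
  gray cast iron: M = 1.53×10⁻³
Silicon nitride ranks first.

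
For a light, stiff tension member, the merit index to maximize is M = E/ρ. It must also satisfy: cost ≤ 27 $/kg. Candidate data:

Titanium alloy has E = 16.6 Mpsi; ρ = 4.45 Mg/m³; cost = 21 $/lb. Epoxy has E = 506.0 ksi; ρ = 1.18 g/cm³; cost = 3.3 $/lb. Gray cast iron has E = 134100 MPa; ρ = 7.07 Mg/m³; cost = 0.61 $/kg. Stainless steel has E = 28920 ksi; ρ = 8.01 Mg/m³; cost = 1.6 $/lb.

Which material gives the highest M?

Screen on constraints: cost ≤ 27 $/kg. Survivors: epoxy, gray cast iron, stainless steel.
Convert each candidate to consistent units, then evaluate M:
  epoxy: E = 3.489 GPa, ρ = 1180 kg/m³
  gray cast iron: E = 134.1 GPa, ρ = 7070 kg/m³
  stainless steel: E = 199.4 GPa, ρ = 8010 kg/m³
  stainless steel: M = 24.9 MN·m/kg
  gray cast iron: M = 19.0 MN·m/kg
  epoxy: M = 2.96 MN·m/kg
The maximum is for stainless steel.

stainless steel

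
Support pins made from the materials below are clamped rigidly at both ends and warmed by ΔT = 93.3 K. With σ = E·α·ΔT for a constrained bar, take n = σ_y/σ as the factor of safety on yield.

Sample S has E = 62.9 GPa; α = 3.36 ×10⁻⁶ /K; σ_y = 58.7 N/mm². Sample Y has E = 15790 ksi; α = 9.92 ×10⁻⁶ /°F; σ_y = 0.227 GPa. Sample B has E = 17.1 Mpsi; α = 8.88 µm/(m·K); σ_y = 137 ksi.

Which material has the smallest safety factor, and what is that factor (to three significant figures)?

Per material, after unit conversion:
  sample S: E = 62.90, α = 3.36, σ_y = 58.70 → σ = 19.7 MPa, n = 2.98
  sample Y: E = 108.9, α = 17.9, σ_y = 227.0 → σ = 181 MPa, n = 1.25
  sample B: E = 117.9, α = 8.88, σ_y = 944.6 → σ = 97.7 MPa, n = 9.67
Smallest n: sample Y with n = 1.25.

sample Y, n = 1.25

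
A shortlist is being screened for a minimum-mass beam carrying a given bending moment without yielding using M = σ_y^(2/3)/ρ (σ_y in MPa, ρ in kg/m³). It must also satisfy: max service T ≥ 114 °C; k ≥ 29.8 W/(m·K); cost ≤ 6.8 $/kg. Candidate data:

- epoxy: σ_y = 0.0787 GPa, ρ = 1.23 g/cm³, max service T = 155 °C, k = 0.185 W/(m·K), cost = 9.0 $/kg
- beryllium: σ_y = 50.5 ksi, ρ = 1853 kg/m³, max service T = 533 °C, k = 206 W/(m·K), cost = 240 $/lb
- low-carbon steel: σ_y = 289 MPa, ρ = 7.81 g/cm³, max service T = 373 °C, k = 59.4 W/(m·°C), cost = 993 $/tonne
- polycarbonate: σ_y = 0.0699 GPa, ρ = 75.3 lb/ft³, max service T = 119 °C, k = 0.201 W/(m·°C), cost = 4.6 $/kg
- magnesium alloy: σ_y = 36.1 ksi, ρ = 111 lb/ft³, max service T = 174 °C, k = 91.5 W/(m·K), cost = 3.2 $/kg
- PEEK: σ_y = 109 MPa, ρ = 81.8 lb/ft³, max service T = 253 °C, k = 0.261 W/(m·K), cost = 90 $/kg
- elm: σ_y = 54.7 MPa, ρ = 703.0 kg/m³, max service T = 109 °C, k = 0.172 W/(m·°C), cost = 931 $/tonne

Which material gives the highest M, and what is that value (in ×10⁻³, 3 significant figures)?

Screen on constraints: max service T ≥ 114 °C; k ≥ 29.8 W/(m·K); cost ≤ 6.8 $/kg. Survivors: low-carbon steel, magnesium alloy.
After converting to SI:
  low-carbon steel: σ_y = 289.0 MPa, ρ = 7810 kg/m³
  magnesium alloy: σ_y = 248.9 MPa, ρ = 1778 kg/m³
  magnesium alloy: M = 22.3×10⁻³
  low-carbon steel: M = 5.60×10⁻³
Highest index: magnesium alloy.

magnesium alloy, M = 22.3×10⁻³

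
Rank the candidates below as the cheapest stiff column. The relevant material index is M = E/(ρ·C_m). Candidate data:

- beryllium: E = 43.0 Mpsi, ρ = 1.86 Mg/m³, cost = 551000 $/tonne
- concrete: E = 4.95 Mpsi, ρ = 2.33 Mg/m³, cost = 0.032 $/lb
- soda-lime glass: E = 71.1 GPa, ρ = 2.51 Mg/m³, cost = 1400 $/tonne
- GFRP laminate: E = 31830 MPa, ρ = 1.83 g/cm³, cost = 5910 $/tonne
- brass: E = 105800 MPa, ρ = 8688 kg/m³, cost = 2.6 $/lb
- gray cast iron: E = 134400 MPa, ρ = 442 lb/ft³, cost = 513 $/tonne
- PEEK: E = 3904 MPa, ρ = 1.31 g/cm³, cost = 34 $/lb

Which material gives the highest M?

concrete

After converting to SI:
  beryllium: E = 296.5 GPa, ρ = 1860 kg/m³, cost = 551.0 $/kg
  concrete: E = 34.13 GPa, ρ = 2330 kg/m³, cost = 0.07055 $/kg
  soda-lime glass: E = 71.10 GPa, ρ = 2510 kg/m³, cost = 1.400 $/kg
  GFRP laminate: E = 31.83 GPa, ρ = 1830 kg/m³, cost = 5.910 $/kg
  brass: E = 105.8 GPa, ρ = 8688 kg/m³, cost = 5.732 $/kg
  gray cast iron: E = 134.4 GPa, ρ = 7080 kg/m³, cost = 0.5130 $/kg
  PEEK: E = 3.904 GPa, ρ = 1310 kg/m³, cost = 74.96 $/kg
  concrete: M = 208 MN·m per $
  gray cast iron: M = 37.0 MN·m per $
  soda-lime glass: M = 20.2 MN·m per $
  GFRP laminate: M = 2.94 MN·m per $
  brass: M = 2.12 MN·m per $
  beryllium: M = 0.289 MN·m per $
  PEEK: M = 0.0398 MN·m per $
Concrete ranks first.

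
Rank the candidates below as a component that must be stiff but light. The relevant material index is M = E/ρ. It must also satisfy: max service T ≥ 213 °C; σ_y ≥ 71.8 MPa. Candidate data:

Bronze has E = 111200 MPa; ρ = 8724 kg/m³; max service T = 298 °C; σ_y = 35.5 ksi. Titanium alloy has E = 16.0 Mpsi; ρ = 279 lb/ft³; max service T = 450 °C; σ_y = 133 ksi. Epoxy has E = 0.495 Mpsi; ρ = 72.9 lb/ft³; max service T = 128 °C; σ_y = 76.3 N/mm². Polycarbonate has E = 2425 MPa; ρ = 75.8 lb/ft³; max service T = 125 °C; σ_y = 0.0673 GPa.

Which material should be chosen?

titanium alloy

Screen on constraints: max service T ≥ 213 °C; σ_y ≥ 71.8 MPa. Survivors: bronze, titanium alloy.
Convert each candidate to consistent units, then evaluate M:
  bronze: E = 111.2 GPa, ρ = 8724 kg/m³
  titanium alloy: E = 110.3 GPa, ρ = 4469 kg/m³
  titanium alloy: M = 24.7 MN·m/kg
  bronze: M = 12.7 MN·m/kg
Highest index: titanium alloy.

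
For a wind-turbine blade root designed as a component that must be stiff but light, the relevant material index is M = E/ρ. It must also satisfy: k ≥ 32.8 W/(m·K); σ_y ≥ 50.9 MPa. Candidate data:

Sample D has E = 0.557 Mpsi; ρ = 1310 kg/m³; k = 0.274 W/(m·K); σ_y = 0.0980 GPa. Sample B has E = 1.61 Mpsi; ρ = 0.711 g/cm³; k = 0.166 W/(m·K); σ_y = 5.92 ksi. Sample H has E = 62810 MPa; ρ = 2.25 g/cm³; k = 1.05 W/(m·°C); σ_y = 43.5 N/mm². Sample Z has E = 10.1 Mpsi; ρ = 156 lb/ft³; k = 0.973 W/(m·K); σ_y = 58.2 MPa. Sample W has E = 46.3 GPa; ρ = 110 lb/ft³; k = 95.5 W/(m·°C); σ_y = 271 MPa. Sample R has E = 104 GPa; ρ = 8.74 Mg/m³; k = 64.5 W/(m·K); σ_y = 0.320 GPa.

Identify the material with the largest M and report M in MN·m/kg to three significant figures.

sample W, M = 26.3 MN·m/kg

Screen on constraints: k ≥ 32.8 W/(m·K); σ_y ≥ 50.9 MPa. Survivors: sample W, sample R.
In SI units:
  sample W: E = 46.30 GPa, ρ = 1762 kg/m³
  sample R: E = 104.0 GPa, ρ = 8740 kg/m³
  sample W: M = 26.3 MN·m/kg
  sample R: M = 11.9 MN·m/kg
Highest index: sample W.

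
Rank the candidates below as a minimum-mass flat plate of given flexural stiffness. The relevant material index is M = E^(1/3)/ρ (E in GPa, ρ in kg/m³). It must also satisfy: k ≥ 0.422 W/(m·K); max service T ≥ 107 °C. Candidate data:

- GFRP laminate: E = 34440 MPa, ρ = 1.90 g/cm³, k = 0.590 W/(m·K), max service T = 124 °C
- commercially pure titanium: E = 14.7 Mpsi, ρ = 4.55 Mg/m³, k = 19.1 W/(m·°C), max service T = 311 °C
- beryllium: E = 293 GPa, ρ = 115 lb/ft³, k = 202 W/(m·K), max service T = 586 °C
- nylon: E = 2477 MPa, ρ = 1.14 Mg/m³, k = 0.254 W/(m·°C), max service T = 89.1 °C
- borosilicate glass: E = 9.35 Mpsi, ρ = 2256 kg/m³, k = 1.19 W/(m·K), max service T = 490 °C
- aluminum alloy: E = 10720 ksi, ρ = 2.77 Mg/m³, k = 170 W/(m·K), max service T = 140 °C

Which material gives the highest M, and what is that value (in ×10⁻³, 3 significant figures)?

beryllium, M = 3.61×10⁻³

Screen on constraints: k ≥ 0.422 W/(m·K); max service T ≥ 107 °C. Survivors: GFRP laminate, commercially pure titanium, beryllium, borosilicate glass, aluminum alloy.
In SI units:
  GFRP laminate: E = 34.44 GPa, ρ = 1900 kg/m³
  commercially pure titanium: E = 101.4 GPa, ρ = 4550 kg/m³
  beryllium: E = 293.0 GPa, ρ = 1842 kg/m³
  borosilicate glass: E = 64.47 GPa, ρ = 2256 kg/m³
  aluminum alloy: E = 73.91 GPa, ρ = 2770 kg/m³
  beryllium: M = 3.61×10⁻³
  borosilicate glass: M = 1.78×10⁻³
  GFRP laminate: M = 1.71×10⁻³
  aluminum alloy: M = 1.52×10⁻³
  commercially pure titanium: M = 1.02×10⁻³
Highest index: beryllium.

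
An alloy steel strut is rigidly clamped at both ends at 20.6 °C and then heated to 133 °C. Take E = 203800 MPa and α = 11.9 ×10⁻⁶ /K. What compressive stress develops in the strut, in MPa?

273 MPa

E = 203800 MPa = 203.8 GPa.
ΔT = 112.4 K. Constrained thermal stress σ = E·α·ΔT = 203.8×10³ MPa × 11.9×10⁻⁶ × 112.4 = 273 MPa (compressive).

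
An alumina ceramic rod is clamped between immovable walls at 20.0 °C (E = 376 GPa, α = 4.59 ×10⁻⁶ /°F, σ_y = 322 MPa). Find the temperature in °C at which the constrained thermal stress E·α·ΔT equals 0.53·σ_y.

74.9 °C

α = 4.59×10⁻⁶/°F × 9/5 = 8.26×10⁻⁶/K.
E·α·ΔT = 170.7 MPa ⇒ ΔT = 170.7 / (376.0×10³ × 8.26×10⁻⁶) = 54.94 K.
T = 20.0 + 54.94 = 74.94 °C.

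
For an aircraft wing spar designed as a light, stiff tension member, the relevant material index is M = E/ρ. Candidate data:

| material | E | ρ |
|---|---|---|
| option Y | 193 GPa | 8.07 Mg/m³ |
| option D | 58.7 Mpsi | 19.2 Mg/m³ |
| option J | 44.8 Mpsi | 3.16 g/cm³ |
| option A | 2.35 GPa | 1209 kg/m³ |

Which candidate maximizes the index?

In SI units:
  option Y: E = 193.0 GPa, ρ = 8070 kg/m³
  option D: E = 404.7 GPa, ρ = 19200 kg/m³
  option J: E = 308.9 GPa, ρ = 3160 kg/m³
  option A: E = 2.350 GPa, ρ = 1209 kg/m³
  option J: M = 97.7 MN·m/kg
  option Y: M = 23.9 MN·m/kg
  option D: M = 21.1 MN·m/kg
  option A: M = 1.94 MN·m/kg
Option J ranks first.

option J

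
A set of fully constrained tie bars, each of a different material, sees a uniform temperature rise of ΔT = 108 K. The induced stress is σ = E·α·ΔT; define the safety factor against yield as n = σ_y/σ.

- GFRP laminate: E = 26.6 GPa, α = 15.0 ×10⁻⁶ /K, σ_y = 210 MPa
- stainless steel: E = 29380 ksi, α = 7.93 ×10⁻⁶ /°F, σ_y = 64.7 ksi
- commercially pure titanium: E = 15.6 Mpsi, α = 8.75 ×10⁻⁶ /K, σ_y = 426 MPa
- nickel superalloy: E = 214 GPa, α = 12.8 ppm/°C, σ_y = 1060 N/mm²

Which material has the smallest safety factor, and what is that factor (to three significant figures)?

stainless steel, n = 1.43

Converting E to GPa, α to ×10⁻⁶/K, σ_y to MPa, then σ and n for each:
  GFRP laminate: E = 26.60, α = 15.0, σ_y = 210.0 → σ = 43.1 MPa, n = 4.87
  stainless steel: E = 202.6, α = 14.3, σ_y = 446.1 → σ = 312 MPa, n = 1.43
  commercially pure titanium: E = 107.6, α = 8.75, σ_y = 426.0 → σ = 102 MPa, n = 4.19
  nickel superalloy: E = 214.0, α = 12.8, σ_y = 1060 → σ = 296 MPa, n = 3.58
The minimum is stainless steel at n = 1.43.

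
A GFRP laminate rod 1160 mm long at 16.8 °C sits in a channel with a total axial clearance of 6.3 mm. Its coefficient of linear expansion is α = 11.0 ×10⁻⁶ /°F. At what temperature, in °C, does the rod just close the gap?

α = 11.0×10⁻⁶/°F × 9/5 = 19.8×10⁻⁶/K.
α·L₀·ΔT = 6.3 mm ⇒ ΔT = 6.3 / (19.8×10⁻⁶ × 1160.0) = 274.3 K.
T = 16.8 + 274.3 = 291.1 °C.

291 °C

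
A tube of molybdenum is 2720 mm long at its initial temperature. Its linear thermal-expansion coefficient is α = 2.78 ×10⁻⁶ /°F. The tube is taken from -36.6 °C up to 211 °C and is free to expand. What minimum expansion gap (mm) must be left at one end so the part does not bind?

3.37 mm

Convert α: 2.78×10⁻⁶/°F × (9/5) = 5.00×10⁻⁶/K.
ΔT = 211 − (-36.6) = 247.6 K.
ΔL = α·L₀·ΔT = 5.00×10⁻⁶ × 2720 mm × 247.6 K = 3.37 mm.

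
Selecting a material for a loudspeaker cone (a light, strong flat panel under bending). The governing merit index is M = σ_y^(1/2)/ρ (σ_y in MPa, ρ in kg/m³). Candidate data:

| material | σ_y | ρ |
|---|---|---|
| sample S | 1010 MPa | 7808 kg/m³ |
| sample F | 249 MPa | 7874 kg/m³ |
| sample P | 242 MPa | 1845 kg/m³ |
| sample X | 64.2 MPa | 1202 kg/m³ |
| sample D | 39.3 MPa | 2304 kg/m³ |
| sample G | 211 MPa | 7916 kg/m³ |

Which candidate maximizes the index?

Computing M directly (units already consistent):
  sample P: M = 8.43×10⁻³
  sample X: M = 6.67×10⁻³
  sample S: M = 4.07×10⁻³
  sample D: M = 2.72×10⁻³
  sample F: M = 2.00×10⁻³
  sample G: M = 1.83×10⁻³
Highest index: sample P.

sample P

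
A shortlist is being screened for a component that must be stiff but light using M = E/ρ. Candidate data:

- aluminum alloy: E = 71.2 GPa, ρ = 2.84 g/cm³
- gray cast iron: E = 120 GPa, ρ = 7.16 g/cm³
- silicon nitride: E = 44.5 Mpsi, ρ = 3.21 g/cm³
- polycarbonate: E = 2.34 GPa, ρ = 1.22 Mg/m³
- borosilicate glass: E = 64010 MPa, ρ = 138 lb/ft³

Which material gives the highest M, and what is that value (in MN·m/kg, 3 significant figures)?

silicon nitride, M = 95.6 MN·m/kg

In SI units:
  aluminum alloy: E = 71.20 GPa, ρ = 2840 kg/m³
  gray cast iron: E = 120.0 GPa, ρ = 7160 kg/m³
  silicon nitride: E = 306.8 GPa, ρ = 3210 kg/m³
  polycarbonate: E = 2.340 GPa, ρ = 1220 kg/m³
  borosilicate glass: E = 64.01 GPa, ρ = 2211 kg/m³
  silicon nitride: M = 95.6 MN·m/kg
  borosilicate glass: M = 29.0 MN·m/kg
  aluminum alloy: M = 25.1 MN·m/kg
  gray cast iron: M = 16.8 MN·m/kg
  polycarbonate: M = 1.92 MN·m/kg
The maximum is for silicon nitride.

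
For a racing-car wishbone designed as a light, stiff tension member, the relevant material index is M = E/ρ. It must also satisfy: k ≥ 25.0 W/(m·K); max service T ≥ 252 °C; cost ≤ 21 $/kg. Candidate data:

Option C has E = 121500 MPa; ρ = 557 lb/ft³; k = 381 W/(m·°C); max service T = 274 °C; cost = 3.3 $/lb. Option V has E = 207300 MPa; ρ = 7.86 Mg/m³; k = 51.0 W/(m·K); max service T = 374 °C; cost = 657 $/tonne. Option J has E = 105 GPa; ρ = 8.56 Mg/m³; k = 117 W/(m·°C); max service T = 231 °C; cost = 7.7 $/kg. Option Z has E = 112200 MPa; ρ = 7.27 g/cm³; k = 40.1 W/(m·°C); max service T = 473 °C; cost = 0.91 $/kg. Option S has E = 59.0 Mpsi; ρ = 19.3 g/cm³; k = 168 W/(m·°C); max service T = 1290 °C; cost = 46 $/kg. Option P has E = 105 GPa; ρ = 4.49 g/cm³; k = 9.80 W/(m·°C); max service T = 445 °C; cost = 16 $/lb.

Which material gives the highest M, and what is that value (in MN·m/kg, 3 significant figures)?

option V, M = 26.4 MN·m/kg

Screen on constraints: k ≥ 25.0 W/(m·K); max service T ≥ 252 °C; cost ≤ 21 $/kg. Survivors: option C, option V, option Z.
After converting to SI:
  option C: E = 121.5 GPa, ρ = 8922 kg/m³
  option V: E = 207.3 GPa, ρ = 7860 kg/m³
  option Z: E = 112.2 GPa, ρ = 7270 kg/m³
  option V: M = 26.4 MN·m/kg
  option Z: M = 15.4 MN·m/kg
  option C: M = 13.6 MN·m/kg
The maximum is for option V.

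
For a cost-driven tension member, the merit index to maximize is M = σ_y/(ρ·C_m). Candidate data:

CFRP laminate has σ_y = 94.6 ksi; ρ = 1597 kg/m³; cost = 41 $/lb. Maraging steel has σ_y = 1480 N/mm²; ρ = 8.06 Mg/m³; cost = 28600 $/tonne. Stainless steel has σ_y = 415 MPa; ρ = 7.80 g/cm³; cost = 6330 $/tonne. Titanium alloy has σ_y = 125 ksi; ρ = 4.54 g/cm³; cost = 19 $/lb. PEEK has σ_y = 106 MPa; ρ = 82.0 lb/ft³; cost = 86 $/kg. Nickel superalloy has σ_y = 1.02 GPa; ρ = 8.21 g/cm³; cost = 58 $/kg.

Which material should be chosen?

stainless steel

After converting to SI:
  CFRP laminate: σ_y = 652.2 MPa, ρ = 1597 kg/m³, cost = 90.39 $/kg
  maraging steel: σ_y = 1480 MPa, ρ = 8060 kg/m³, cost = 28.60 $/kg
  stainless steel: σ_y = 415.0 MPa, ρ = 7800 kg/m³, cost = 6.330 $/kg
  titanium alloy: σ_y = 861.8 MPa, ρ = 4540 kg/m³, cost = 41.89 $/kg
  PEEK: σ_y = 106.0 MPa, ρ = 1314 kg/m³, cost = 86.00 $/kg
  nickel superalloy: σ_y = 1020 MPa, ρ = 8210 kg/m³, cost = 58.00 $/kg
  stainless steel: M = 8.41 kN·m per $
  maraging steel: M = 6.42 kN·m per $
  titanium alloy: M = 4.53 kN·m per $
  CFRP laminate: M = 4.52 kN·m per $
  nickel superalloy: M = 2.14 kN·m per $
  PEEK: M = 0.938 kN·m per $
The maximum is for stainless steel.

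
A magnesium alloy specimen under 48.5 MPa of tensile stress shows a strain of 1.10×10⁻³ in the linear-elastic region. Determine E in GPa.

44.1 GPa

E = σ/ε = 48.5 MPa / 1.10×10⁻³ = 44090 MPa = 44.1 GPa.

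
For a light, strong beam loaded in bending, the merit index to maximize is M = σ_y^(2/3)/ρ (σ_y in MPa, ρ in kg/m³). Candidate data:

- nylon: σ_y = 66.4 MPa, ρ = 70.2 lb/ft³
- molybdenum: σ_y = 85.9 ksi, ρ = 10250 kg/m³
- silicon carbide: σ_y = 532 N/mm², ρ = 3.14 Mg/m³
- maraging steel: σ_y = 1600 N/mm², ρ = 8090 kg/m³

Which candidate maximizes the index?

Convert each candidate to consistent units, then evaluate M:
  nylon: σ_y = 66.40 MPa, ρ = 1124 kg/m³
  molybdenum: σ_y = 592.3 MPa, ρ = 10250 kg/m³
  silicon carbide: σ_y = 532.0 MPa, ρ = 3140 kg/m³
  maraging steel: σ_y = 1600 MPa, ρ = 8090 kg/m³
  silicon carbide: M = 20.9×10⁻³
  maraging steel: M = 16.9×10⁻³
  nylon: M = 14.6×10⁻³
  molybdenum: M = 6.88×10⁻³
The maximum is for silicon carbide.

silicon carbide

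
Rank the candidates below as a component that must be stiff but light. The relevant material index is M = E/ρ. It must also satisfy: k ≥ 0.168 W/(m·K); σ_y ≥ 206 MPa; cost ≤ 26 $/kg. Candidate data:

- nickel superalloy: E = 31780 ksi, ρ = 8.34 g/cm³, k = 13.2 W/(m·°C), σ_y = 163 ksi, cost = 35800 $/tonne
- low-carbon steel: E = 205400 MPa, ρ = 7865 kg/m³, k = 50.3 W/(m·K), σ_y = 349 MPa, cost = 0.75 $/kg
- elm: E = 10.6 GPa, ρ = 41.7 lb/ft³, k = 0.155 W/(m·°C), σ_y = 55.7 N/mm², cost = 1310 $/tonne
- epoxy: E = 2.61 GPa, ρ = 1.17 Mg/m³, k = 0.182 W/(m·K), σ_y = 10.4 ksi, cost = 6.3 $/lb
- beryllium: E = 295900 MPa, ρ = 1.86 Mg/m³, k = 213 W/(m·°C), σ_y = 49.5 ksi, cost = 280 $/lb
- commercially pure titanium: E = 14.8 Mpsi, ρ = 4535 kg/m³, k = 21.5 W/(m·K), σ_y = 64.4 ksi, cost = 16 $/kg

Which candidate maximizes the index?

low-carbon steel

Screen on constraints: k ≥ 0.168 W/(m·K); σ_y ≥ 206 MPa; cost ≤ 26 $/kg. Survivors: low-carbon steel, commercially pure titanium.
Convert each candidate to consistent units, then evaluate M:
  low-carbon steel: E = 205.4 GPa, ρ = 7865 kg/m³
  commercially pure titanium: E = 102.0 GPa, ρ = 4535 kg/m³
  low-carbon steel: M = 26.1 MN·m/kg
  commercially pure titanium: M = 22.5 MN·m/kg
The maximum is for low-carbon steel.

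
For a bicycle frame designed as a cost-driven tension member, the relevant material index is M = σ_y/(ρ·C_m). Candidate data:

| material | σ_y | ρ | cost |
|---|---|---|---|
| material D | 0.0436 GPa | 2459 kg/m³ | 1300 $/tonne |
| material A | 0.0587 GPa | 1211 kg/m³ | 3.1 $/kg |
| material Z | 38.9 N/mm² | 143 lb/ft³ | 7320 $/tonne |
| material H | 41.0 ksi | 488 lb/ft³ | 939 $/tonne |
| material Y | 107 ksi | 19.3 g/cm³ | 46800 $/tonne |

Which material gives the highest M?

material H

Convert each candidate to consistent units, then evaluate M:
  material D: σ_y = 43.60 MPa, ρ = 2459 kg/m³, cost = 1.300 $/kg
  material A: σ_y = 58.70 MPa, ρ = 1211 kg/m³, cost = 3.100 $/kg
  material Z: σ_y = 38.90 MPa, ρ = 2291 kg/m³, cost = 7.320 $/kg
  material H: σ_y = 282.7 MPa, ρ = 7817 kg/m³, cost = 0.9390 $/kg
  material Y: σ_y = 737.7 MPa, ρ = 19300 kg/m³, cost = 46.80 $/kg
  material H: M = 38.5 kN·m per $
  material A: M = 15.6 kN·m per $
  material D: M = 13.6 kN·m per $
  material Z: M = 2.32 kN·m per $
  material Y: M = 0.817 kN·m per $
Material H has the largest M.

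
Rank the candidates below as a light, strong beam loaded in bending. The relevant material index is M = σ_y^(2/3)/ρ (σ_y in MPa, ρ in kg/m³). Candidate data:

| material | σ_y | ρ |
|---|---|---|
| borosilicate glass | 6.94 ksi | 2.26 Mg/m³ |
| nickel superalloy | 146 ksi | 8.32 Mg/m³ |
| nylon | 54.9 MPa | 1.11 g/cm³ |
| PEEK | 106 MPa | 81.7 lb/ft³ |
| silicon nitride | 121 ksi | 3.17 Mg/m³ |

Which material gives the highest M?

Convert each candidate to consistent units, then evaluate M:
  borosilicate glass: σ_y = 47.85 MPa, ρ = 2260 kg/m³
  nickel superalloy: σ_y = 1007 MPa, ρ = 8320 kg/m³
  nylon: σ_y = 54.90 MPa, ρ = 1110 kg/m³
  PEEK: σ_y = 106.0 MPa, ρ = 1309 kg/m³
  silicon nitride: σ_y = 834.3 MPa, ρ = 3170 kg/m³
  silicon nitride: M = 28.0×10⁻³
  PEEK: M = 17.1×10⁻³
  nylon: M = 13.0×10⁻³
  nickel superalloy: M = 12.1×10⁻³
  borosilicate glass: M = 5.83×10⁻³
The maximum is for silicon nitride.

silicon nitride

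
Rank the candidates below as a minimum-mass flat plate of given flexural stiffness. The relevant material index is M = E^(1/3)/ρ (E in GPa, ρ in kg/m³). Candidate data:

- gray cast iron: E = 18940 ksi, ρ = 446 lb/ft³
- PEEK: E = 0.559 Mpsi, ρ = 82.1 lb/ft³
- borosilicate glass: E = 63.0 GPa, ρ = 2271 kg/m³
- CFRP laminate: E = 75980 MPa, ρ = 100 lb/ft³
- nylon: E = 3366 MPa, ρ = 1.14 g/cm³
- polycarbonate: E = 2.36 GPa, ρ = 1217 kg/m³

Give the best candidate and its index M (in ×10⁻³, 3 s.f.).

Putting every candidate on a common basis:
  gray cast iron: E = 130.6 GPa, ρ = 7144 kg/m³
  PEEK: E = 3.854 GPa, ρ = 1315 kg/m³
  borosilicate glass: E = 63.00 GPa, ρ = 2271 kg/m³
  CFRP laminate: E = 75.98 GPa, ρ = 1602 kg/m³
  nylon: E = 3.366 GPa, ρ = 1140 kg/m³
  polycarbonate: E = 2.360 GPa, ρ = 1217 kg/m³
  CFRP laminate: M = 2.64×10⁻³
  borosilicate glass: M = 1.75×10⁻³
  nylon: M = 1.31×10⁻³
  PEEK: M = 1.19×10⁻³
  polycarbonate: M = 1.09×10⁻³
  gray cast iron: M = 0.710×10⁻³
The maximum is for CFRP laminate.

CFRP laminate, M = 2.64×10⁻³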